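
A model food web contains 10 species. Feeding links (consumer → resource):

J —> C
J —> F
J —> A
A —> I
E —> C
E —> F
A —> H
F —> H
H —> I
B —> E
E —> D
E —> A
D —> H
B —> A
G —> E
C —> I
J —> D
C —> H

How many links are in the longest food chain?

4 links

One longest chain: I → H → D → E → G.
It has 5 species and 4 links.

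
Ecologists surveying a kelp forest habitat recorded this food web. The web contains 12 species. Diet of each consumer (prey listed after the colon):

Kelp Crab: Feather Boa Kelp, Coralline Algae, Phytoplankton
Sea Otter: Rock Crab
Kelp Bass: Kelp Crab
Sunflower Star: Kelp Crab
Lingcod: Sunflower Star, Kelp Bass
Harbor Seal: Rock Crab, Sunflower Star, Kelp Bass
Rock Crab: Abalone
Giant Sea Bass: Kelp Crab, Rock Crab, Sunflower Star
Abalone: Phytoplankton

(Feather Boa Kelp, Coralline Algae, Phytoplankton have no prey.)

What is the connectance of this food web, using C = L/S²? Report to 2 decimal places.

C = 0.11

The web has S = 12 species and L = 16 feeding links.
C = L / S² = 16 / 144 = 0.1111 ≈ 0.11.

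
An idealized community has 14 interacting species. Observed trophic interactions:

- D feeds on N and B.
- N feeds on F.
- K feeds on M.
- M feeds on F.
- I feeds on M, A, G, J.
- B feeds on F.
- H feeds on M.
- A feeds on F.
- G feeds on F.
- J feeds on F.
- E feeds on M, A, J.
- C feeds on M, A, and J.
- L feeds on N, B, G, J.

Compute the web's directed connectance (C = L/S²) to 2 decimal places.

The web has S = 14 species and L = 24 feeding links.
C = L / S² = 24 / 196 = 0.1224 ≈ 0.12.

C = 0.12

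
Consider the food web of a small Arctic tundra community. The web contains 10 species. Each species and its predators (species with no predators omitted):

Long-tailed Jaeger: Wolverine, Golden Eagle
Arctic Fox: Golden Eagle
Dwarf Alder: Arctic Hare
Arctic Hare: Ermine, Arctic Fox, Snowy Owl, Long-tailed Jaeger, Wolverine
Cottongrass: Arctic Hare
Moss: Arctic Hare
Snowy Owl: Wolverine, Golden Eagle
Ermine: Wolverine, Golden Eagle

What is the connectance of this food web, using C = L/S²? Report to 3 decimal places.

C = 0.150

The web has S = 10 species and L = 15 feeding links.
C = L / S² = 15 / 100 = 0.1500 ≈ 0.150.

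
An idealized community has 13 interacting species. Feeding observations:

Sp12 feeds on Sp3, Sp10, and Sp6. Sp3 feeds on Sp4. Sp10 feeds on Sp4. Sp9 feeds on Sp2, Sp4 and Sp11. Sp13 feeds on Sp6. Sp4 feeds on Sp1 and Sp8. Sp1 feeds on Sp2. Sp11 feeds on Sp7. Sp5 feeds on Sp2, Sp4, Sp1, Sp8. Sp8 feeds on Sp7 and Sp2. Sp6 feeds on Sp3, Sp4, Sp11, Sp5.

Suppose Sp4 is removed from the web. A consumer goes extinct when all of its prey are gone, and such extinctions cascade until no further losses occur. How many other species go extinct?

Remove Sp4.
Round 1: Sp3 (all prey gone), Sp10 (all prey gone) → extinct.
No further losses. Total secondary extinctions: 2.

2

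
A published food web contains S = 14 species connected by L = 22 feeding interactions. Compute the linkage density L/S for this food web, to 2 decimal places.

L/S = 1.57

There are L = 22 links among S = 14 species.
L/S = 22/14 = 1.5714 ≈ 1.57.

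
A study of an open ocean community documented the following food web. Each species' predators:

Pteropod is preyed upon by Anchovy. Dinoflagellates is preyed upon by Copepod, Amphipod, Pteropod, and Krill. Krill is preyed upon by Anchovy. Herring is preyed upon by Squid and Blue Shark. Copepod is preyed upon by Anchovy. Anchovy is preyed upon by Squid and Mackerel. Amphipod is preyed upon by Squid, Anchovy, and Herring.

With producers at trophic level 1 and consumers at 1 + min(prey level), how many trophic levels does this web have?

Producers (level 1): Dinoflagellates.
Following each consumer down to its lowest-level prey: Dinoflagellates → Copepod → Anchovy → Mackerel (levels 1 through 4).
All prey of Mackerel (Anchovy 3) are at level 3 or above, so Mackerel is at level 1 + 3 = 4.
Every consumer has at least one prey at level 3 or below, so none exceeds level 4.

4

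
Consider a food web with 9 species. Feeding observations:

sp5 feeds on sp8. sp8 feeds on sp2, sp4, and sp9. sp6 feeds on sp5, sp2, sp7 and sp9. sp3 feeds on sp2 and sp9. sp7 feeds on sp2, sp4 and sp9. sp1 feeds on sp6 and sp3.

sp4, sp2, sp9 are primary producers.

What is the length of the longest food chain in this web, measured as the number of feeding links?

4 links

One longest chain: sp4 → sp8 → sp5 → sp6 → sp1.
It has 5 species and 4 links.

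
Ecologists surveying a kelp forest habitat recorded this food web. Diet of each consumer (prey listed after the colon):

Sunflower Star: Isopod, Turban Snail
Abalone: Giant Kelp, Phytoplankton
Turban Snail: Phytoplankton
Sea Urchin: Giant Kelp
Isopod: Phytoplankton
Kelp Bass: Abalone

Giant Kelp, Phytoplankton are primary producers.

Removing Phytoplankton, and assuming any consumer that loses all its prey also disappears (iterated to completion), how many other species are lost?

3

Remove Phytoplankton.
Round 1: Isopod (all prey gone), Turban Snail (all prey gone) → extinct.
Round 2: Sunflower Star (all prey gone) → extinct.
No further losses. Total secondary extinctions: 3.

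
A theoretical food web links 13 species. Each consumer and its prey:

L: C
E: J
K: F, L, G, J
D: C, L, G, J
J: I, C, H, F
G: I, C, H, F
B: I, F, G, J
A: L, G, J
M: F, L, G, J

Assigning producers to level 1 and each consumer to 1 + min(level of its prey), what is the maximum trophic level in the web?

3

Producers (level 1): I, C, H, F.
Following each consumer down to its lowest-level prey: C → L → A (levels 1 through 3).
All prey of A (L 2, G 2, J 2) are at level 2 or above, so A is at level 1 + 2 = 3.
Every consumer has at least one prey at level 2 or below, so none exceeds level 3.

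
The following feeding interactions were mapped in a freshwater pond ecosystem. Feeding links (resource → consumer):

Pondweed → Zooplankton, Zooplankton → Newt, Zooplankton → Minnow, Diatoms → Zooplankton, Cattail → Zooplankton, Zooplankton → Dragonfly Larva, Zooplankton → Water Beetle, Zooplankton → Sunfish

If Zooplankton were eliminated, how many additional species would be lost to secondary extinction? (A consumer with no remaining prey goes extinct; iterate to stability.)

5

Remove Zooplankton.
Round 1: Water Beetle (all prey gone), Sunfish (all prey gone), Minnow (all prey gone), Newt (all prey gone), Dragonfly Larva (all prey gone) → extinct.
No further losses. Total secondary extinctions: 5.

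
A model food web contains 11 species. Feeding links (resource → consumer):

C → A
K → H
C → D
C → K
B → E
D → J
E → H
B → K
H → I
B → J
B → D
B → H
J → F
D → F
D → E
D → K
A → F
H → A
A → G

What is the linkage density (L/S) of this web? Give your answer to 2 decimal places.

There are L = 19 links among S = 11 species.
L/S = 19/11 = 1.7273 ≈ 1.73.

L/S = 1.73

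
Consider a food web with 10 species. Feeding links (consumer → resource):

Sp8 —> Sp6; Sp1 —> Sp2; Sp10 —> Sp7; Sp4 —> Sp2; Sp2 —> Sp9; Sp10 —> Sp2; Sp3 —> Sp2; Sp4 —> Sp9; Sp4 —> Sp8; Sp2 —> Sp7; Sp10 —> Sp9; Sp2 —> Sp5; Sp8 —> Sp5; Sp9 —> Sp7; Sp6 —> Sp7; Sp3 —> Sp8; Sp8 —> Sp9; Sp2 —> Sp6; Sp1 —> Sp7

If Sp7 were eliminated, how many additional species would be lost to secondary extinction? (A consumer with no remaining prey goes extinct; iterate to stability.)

Remove Sp7.
Round 1: Sp9 (all prey gone), Sp6 (all prey gone) → extinct.
No further losses. Total secondary extinctions: 2.

2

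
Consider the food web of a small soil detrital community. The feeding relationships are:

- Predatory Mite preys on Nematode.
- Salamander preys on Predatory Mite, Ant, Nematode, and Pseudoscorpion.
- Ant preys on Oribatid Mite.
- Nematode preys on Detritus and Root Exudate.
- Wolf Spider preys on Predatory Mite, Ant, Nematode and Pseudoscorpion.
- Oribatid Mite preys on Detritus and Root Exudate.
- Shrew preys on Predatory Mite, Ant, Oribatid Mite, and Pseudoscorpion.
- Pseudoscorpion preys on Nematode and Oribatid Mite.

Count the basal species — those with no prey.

2

Basal species (no prey listed): Detritus, Root Exudate.
Count: 2.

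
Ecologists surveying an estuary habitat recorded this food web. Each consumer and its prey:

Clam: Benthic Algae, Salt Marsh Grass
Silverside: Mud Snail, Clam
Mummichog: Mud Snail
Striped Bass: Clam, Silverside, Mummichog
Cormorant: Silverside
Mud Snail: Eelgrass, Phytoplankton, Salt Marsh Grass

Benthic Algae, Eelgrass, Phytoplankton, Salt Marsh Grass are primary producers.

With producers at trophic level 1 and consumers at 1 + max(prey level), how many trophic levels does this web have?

4

Producers (level 1): Benthic Algae, Eelgrass, Phytoplankton, Salt Marsh Grass.
Eelgrass → Mud Snail → Silverside → Striped Bass gives Striped Bass level 4.
No species has a prey at level 4, so no species reaches level 5.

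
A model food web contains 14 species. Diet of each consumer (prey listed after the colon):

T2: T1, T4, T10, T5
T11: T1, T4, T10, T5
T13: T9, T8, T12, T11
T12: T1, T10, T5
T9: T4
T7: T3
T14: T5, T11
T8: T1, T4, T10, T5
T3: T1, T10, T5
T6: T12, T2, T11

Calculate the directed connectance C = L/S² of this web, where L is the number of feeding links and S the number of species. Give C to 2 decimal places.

C = 0.15

The web has S = 14 species and L = 29 feeding links.
C = L / S² = 29 / 196 = 0.1480 ≈ 0.15.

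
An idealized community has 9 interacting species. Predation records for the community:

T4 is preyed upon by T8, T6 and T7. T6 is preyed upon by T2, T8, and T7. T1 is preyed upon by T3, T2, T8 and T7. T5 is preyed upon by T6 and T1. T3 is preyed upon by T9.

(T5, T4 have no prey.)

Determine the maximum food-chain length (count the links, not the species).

3 links

One longest chain: T5 → T1 → T3 → T9.
It has 4 species and 3 links.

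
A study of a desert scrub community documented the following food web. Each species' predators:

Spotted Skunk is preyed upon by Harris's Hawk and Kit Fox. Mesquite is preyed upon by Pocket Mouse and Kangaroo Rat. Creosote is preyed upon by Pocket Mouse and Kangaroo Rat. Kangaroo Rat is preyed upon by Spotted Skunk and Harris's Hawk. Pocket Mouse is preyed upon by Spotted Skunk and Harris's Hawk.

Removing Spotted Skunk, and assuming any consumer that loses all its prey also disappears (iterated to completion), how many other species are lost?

Remove Spotted Skunk.
Round 1: Kit Fox (all prey gone) → extinct.
No further losses. Total secondary extinctions: 1.

1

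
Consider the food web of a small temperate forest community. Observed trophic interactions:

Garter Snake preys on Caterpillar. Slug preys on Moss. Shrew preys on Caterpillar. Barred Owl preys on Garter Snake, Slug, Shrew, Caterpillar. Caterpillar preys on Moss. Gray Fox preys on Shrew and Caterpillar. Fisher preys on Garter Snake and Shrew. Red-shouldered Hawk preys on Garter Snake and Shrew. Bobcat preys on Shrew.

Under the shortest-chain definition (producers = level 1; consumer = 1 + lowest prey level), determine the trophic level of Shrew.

Trophic level 3

Moss is a producer → level 1.
Caterpillar eats Moss → level 2.
Shrew eats Caterpillar → level 3.
No prey of Shrew is below level 2, so 3 is the minimum.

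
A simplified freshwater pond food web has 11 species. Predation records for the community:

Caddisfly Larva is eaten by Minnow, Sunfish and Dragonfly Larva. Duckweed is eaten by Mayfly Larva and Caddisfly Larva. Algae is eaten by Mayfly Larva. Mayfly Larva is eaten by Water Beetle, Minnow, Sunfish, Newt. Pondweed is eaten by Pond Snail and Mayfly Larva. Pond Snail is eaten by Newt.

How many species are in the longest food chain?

3 species

One longest chain: Pondweed → Mayfly Larva → Water Beetle.
It has 3 species and 2 links.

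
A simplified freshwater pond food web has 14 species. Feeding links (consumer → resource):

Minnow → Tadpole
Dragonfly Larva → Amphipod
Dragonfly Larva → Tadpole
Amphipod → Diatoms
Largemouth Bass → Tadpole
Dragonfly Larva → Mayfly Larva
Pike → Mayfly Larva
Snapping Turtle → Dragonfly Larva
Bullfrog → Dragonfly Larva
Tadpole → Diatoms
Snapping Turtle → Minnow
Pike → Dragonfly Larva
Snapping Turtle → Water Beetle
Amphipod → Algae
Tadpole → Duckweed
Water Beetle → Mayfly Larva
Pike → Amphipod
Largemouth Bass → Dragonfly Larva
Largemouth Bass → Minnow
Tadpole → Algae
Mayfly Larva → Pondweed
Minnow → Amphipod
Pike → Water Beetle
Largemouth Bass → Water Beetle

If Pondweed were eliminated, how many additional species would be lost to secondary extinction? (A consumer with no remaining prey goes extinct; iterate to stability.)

Remove Pondweed.
Round 1: Mayfly Larva (all prey gone) → extinct.
Round 2: Water Beetle (all prey gone) → extinct.
No further losses. Total secondary extinctions: 2.

2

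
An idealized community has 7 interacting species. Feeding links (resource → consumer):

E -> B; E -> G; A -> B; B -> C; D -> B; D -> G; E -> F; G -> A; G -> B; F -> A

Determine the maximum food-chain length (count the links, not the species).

One longest chain: E → F → A → B → C.
It has 5 species and 4 links.

4 links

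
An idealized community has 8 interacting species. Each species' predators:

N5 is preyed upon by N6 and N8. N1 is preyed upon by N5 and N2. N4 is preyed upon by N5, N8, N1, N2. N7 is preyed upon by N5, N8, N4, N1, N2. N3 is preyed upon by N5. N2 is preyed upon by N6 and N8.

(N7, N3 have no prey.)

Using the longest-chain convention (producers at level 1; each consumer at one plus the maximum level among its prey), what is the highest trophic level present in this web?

5

Producers (level 1): N7, N3.
N7 → N4 → N1 → N2 → N6 gives N6 level 5.
No species has a prey at level 5, so no species reaches level 6.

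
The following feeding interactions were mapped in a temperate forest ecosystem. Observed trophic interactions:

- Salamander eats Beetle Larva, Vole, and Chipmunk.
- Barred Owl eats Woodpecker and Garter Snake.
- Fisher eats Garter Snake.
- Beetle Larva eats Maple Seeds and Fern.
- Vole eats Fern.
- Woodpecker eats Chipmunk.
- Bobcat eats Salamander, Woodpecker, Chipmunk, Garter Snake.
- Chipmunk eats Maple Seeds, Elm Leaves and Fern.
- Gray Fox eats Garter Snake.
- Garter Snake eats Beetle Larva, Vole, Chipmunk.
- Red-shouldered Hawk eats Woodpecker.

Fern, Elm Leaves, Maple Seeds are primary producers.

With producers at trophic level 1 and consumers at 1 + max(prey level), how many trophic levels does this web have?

4

Producers (level 1): Fern, Elm Leaves, Maple Seeds.
Fern → Chipmunk → Woodpecker → Bobcat gives Bobcat level 4.
No species has a prey at level 4, so no species reaches level 5.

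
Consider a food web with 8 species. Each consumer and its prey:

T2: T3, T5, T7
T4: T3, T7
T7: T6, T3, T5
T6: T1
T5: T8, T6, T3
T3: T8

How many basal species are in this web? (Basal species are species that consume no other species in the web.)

Basal species (no prey listed): T8, T1.
Count: 2.

2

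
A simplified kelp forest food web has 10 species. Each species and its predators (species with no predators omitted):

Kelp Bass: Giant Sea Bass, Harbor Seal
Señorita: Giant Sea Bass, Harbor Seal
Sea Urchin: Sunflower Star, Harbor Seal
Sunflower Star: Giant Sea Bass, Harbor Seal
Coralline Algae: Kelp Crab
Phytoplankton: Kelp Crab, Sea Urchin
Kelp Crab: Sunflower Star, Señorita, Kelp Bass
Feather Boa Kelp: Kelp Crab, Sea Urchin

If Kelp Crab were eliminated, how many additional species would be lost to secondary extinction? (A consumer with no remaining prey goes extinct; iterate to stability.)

2

Remove Kelp Crab.
Round 1: Señorita (all prey gone), Kelp Bass (all prey gone) → extinct.
No further losses. Total secondary extinctions: 2.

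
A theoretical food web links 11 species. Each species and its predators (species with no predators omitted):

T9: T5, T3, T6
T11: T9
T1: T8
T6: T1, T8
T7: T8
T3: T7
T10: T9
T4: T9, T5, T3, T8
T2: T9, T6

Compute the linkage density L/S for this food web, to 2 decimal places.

There are L = 16 links among S = 11 species.
L/S = 16/11 = 1.4545 ≈ 1.45.

L/S = 1.45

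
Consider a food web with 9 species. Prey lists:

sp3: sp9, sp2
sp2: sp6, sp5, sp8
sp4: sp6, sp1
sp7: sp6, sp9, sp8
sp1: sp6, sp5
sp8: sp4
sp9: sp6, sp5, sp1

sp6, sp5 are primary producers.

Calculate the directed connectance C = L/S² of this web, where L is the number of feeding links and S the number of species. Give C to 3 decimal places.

The web has S = 9 species and L = 16 feeding links.
C = L / S² = 16 / 81 = 0.1975 ≈ 0.198.

C = 0.198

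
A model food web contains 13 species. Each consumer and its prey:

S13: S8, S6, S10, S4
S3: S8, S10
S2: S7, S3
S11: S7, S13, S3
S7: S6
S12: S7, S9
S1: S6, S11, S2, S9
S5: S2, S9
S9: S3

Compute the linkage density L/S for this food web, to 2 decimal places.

L/S = 1.62

There are L = 21 links among S = 13 species.
L/S = 21/13 = 1.6154 ≈ 1.62.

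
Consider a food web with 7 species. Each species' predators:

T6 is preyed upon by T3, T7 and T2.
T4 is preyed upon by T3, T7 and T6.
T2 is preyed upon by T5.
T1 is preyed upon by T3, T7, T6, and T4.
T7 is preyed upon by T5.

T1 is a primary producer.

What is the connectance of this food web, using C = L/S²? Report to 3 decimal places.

The web has S = 7 species and L = 12 feeding links.
C = L / S² = 12 / 49 = 0.2449 ≈ 0.245.

C = 0.245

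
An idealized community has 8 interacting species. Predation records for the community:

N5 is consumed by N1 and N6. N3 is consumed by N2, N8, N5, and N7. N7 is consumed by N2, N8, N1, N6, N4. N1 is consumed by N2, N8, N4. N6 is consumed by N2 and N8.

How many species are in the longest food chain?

4 species

One longest chain: N3 → N7 → N1 → N4.
It has 4 species and 3 links.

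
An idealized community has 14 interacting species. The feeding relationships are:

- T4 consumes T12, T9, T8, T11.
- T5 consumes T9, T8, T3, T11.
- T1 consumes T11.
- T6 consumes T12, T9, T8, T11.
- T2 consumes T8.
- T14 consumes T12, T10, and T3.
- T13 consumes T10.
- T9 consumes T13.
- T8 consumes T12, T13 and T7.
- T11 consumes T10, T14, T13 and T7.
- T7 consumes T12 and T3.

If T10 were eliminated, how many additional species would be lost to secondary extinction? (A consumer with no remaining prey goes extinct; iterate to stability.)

2

Remove T10.
Round 1: T13 (all prey gone) → extinct.
Round 2: T9 (all prey gone) → extinct.
No further losses. Total secondary extinctions: 2.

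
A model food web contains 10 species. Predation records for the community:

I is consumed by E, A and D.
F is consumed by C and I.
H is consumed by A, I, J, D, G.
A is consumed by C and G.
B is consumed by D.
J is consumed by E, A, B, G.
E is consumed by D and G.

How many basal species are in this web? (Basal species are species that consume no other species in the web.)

2

Basal species (no prey listed): H, F.
Count: 2.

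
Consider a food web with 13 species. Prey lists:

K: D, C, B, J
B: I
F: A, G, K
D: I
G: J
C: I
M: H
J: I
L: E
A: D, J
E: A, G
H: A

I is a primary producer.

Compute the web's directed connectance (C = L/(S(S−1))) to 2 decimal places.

C = 0.12

The web has S = 13 species and L = 19 feeding links.
C = L / (S(S−1)) = 19 / 156 = 0.1218 ≈ 0.12.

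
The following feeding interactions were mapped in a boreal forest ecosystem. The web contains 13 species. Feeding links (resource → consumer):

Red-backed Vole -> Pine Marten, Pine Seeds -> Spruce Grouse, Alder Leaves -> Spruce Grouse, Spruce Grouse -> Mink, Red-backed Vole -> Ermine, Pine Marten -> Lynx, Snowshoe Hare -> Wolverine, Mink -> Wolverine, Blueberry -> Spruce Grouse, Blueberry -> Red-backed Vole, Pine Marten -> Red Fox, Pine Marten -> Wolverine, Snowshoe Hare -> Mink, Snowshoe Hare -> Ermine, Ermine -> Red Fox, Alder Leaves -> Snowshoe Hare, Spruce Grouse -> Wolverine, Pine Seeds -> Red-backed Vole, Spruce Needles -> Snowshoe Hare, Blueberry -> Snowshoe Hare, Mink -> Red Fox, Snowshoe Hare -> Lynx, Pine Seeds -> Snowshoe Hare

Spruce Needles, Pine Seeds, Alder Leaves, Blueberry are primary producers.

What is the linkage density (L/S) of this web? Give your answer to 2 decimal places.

L/S = 1.77

There are L = 23 links among S = 13 species.
L/S = 23/13 = 1.7692 ≈ 1.77.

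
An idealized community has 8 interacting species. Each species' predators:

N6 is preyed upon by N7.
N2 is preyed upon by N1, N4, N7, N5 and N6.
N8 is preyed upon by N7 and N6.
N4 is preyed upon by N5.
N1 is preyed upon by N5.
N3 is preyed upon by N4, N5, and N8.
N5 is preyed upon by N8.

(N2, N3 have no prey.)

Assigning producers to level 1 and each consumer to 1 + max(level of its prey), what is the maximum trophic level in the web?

6

Producers (level 1): N2, N3.
N2 → N1 → N5 → N8 → N6 → N7 gives N7 level 6.
No species has a prey at level 6, so no species reaches level 7.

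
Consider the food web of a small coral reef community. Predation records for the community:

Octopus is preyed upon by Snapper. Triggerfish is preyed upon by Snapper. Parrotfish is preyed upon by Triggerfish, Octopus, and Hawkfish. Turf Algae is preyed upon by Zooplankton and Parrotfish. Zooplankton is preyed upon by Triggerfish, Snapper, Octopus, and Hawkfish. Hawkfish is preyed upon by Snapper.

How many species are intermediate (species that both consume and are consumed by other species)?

Intermediate species (has both prey and predators): Zooplankton, Parrotfish, Triggerfish, Hawkfish, Octopus.
Count: 5.

5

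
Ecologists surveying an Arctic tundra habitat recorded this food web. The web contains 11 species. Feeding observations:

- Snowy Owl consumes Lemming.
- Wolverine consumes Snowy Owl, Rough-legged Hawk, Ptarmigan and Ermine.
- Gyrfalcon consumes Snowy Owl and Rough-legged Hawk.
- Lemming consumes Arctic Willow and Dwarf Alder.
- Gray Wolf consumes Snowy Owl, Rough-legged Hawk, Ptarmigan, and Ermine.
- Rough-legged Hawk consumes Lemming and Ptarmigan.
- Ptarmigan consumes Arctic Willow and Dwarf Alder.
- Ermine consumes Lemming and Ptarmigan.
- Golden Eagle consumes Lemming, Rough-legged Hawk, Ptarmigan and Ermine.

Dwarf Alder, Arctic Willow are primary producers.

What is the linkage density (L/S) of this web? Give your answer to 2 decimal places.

L/S = 2.09

There are L = 23 links among S = 11 species.
L/S = 23/11 = 2.0909 ≈ 2.09.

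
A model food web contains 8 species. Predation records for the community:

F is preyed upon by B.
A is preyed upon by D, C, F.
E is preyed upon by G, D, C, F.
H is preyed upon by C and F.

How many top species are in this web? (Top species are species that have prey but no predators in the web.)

4

Top species (has prey, but nothing eats it): G, C, D, B.
Count: 4.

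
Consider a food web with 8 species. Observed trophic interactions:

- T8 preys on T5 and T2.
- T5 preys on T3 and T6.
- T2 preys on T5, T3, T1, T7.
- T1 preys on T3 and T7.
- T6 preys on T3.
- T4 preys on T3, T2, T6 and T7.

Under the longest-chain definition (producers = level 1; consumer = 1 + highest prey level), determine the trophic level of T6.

T3 is a producer → level 1.
T6 eats T3 → level 2.

Trophic level 2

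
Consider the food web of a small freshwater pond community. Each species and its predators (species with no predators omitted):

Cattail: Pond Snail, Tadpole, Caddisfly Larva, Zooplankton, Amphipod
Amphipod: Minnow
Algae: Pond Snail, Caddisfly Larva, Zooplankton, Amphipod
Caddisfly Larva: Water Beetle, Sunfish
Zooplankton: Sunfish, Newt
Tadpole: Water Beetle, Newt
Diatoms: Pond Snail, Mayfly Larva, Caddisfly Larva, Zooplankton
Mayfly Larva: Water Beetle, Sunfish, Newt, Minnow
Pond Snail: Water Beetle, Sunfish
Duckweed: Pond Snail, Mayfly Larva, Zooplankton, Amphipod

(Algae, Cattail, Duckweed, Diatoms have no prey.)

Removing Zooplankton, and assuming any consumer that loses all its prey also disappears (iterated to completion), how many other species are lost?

Remove Zooplankton.
Every predator of it retains at least one other prey: Sunfish still has Pond Snail, Mayfly Larva, Caddisfly Larva; Newt still has Mayfly Larva, Tadpole.
No consumer loses all prey, so no secondary extinctions occur.

0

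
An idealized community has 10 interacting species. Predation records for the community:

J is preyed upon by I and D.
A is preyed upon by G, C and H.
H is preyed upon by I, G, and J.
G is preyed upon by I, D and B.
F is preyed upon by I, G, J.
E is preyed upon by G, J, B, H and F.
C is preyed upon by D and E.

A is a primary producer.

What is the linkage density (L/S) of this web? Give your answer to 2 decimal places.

There are L = 21 links among S = 10 species.
L/S = 21/10 = 2.1000 ≈ 2.10.

L/S = 2.10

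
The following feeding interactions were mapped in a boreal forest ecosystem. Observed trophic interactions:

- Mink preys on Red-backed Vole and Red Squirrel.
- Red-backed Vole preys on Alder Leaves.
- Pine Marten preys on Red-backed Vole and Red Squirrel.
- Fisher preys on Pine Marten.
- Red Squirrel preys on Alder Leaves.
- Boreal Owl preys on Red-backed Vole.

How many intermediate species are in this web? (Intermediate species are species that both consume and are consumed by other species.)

Intermediate species (has both prey and predators): Red Squirrel, Red-backed Vole, Pine Marten.
Count: 3.

3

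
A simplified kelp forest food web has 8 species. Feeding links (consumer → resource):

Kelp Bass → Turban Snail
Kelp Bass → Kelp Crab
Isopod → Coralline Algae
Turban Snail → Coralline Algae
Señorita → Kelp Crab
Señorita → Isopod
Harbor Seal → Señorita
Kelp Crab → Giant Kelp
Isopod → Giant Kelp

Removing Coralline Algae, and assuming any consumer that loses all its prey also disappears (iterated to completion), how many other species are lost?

1

Remove Coralline Algae.
Round 1: Turban Snail (all prey gone) → extinct.
No further losses. Total secondary extinctions: 1.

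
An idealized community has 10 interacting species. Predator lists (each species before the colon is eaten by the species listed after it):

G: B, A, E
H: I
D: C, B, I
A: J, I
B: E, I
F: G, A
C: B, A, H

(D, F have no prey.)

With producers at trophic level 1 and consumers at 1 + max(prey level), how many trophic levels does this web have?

4

Producers (level 1): D, F.
F → G → B → E gives E level 4.
No species has a prey at level 4, so no species reaches level 5.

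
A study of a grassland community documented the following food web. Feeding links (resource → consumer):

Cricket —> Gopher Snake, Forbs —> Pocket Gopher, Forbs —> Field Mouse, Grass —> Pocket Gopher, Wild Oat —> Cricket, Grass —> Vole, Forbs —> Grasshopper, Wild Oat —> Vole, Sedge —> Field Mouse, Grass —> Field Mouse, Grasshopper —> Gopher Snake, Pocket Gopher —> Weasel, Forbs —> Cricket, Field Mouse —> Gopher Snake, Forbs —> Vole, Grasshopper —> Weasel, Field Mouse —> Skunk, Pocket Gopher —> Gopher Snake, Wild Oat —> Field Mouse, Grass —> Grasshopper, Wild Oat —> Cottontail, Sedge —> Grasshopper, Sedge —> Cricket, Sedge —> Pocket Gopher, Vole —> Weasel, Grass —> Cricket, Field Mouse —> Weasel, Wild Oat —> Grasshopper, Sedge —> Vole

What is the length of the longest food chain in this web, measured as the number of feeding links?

2 links

One longest chain: Grass → Field Mouse → Weasel.
It has 3 species and 2 links.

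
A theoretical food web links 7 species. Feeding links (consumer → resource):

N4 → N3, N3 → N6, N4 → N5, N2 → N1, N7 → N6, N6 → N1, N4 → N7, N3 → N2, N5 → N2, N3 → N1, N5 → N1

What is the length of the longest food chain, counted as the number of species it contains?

4 species

One longest chain: N1 → N6 → N7 → N4.
It has 4 species and 3 links.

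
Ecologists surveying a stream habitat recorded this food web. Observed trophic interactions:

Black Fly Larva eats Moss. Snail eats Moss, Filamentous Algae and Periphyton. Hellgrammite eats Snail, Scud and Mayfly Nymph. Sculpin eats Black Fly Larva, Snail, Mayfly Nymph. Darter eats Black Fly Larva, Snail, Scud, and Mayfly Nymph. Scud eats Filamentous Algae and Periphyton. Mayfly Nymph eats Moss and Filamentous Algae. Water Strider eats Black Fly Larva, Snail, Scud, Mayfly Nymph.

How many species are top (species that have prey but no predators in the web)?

4

Top species (has prey, but nothing eats it): Hellgrammite, Darter, Water Strider, Sculpin.
Count: 4.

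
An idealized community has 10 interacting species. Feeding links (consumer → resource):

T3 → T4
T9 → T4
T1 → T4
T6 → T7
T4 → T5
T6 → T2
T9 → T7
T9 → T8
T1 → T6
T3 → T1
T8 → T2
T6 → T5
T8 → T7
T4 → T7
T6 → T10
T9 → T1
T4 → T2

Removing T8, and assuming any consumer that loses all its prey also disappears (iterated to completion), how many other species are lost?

Remove T8.
Every predator of it retains at least one other prey: T9 still has T7, T4, T1.
No consumer loses all prey, so no secondary extinctions occur.

0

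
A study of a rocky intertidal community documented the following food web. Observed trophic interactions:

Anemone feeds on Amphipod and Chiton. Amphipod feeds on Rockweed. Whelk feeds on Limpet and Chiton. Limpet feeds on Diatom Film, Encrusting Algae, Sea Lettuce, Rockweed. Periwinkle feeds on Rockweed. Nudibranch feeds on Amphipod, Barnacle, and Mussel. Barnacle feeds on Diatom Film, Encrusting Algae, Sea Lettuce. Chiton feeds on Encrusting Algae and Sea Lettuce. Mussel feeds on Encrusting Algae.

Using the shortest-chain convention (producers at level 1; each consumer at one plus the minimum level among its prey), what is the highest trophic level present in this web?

Producers (level 1): Rockweed, Diatom Film, Encrusting Algae, Sea Lettuce.
Following each consumer down to its lowest-level prey: Encrusting Algae → Mussel → Nudibranch (levels 1 through 3).
All prey of Nudibranch (Mussel 2, Barnacle 2, Amphipod 2) are at level 2 or above, so Nudibranch is at level 1 + 2 = 3.
Every consumer has at least one prey at level 2 or below, so none exceeds level 3.

3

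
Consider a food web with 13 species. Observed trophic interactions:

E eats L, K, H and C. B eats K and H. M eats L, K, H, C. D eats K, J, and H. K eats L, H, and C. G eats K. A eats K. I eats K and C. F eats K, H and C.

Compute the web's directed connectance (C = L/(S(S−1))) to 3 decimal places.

C = 0.147

The web has S = 13 species and L = 23 feeding links.
C = L / (S(S−1)) = 23 / 156 = 0.1474 ≈ 0.147.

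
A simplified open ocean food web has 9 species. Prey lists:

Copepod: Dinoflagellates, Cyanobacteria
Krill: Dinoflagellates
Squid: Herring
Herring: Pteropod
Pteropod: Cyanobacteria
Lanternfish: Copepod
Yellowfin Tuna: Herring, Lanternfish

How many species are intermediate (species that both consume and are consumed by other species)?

4

Intermediate species (has both prey and predators): Copepod, Pteropod, Herring, Lanternfish.
Count: 4.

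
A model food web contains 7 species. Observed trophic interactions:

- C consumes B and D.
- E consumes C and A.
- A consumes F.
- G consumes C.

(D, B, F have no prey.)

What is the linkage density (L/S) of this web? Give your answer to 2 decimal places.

L/S = 0.86

There are L = 6 links among S = 7 species.
L/S = 6/7 = 0.8571 ≈ 0.86.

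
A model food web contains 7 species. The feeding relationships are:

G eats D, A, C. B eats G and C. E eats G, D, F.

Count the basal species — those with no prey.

Basal species (no prey listed): D, F, A, C.
Count: 4.

4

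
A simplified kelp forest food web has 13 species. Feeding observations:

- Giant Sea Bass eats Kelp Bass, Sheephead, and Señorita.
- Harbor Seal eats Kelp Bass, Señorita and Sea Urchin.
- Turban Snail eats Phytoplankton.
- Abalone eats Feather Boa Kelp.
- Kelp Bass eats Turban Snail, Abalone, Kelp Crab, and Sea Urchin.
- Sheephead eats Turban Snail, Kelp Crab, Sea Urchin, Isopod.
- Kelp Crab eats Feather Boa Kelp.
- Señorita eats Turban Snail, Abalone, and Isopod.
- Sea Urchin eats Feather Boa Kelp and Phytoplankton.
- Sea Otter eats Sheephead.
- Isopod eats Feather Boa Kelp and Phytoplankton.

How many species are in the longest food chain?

4 species

One longest chain: Feather Boa Kelp → Abalone → Kelp Bass → Harbor Seal.
It has 4 species and 3 links.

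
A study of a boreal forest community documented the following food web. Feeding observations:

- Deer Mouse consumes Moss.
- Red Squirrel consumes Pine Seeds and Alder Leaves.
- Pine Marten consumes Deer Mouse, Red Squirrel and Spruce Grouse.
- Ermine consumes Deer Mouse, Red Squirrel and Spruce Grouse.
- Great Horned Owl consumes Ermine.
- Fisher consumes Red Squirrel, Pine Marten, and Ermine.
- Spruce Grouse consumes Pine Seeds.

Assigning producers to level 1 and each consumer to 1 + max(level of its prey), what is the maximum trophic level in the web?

Producers (level 1): Pine Seeds, Alder Leaves, Moss.
Moss → Deer Mouse → Ermine → Fisher gives Fisher level 4.
No species has a prey at level 4, so no species reaches level 5.

4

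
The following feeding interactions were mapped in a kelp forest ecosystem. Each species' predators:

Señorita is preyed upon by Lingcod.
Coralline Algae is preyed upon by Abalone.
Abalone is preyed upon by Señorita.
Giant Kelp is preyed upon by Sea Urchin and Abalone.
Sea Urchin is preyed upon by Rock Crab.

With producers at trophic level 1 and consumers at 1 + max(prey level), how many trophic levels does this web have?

4

Producers (level 1): Coralline Algae, Giant Kelp.
Coralline Algae → Abalone → Señorita → Lingcod gives Lingcod level 4.
No species has a prey at level 4, so no species reaches level 5.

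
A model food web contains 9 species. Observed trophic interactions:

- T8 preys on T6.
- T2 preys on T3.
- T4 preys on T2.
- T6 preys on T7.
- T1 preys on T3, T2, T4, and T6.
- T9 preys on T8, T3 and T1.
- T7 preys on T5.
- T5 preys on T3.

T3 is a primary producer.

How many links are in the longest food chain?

5 links

One longest chain: T3 → T5 → T7 → T6 → T8 → T9.
It has 6 species and 5 links.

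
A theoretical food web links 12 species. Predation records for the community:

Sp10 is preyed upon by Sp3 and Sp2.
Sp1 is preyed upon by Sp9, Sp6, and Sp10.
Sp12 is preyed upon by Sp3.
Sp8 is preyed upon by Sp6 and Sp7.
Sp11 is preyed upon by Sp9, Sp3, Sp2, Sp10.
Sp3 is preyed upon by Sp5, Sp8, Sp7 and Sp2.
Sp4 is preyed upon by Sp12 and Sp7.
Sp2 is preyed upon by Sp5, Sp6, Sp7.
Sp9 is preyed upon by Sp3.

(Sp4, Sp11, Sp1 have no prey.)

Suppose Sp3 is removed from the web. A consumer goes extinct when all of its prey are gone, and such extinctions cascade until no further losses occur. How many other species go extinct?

Remove Sp3.
Round 1: Sp8 (all prey gone) → extinct.
No further losses. Total secondary extinctions: 1.

1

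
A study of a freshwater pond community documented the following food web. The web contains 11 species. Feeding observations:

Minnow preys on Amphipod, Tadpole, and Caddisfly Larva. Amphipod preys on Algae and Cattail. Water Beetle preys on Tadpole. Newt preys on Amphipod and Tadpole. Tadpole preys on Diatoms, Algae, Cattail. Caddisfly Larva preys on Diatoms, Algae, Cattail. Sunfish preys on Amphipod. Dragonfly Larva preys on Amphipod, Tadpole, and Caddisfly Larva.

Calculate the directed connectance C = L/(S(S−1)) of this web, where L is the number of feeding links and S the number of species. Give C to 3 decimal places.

The web has S = 11 species and L = 18 feeding links.
C = L / (S(S−1)) = 18 / 110 = 0.1636 ≈ 0.164.

C = 0.164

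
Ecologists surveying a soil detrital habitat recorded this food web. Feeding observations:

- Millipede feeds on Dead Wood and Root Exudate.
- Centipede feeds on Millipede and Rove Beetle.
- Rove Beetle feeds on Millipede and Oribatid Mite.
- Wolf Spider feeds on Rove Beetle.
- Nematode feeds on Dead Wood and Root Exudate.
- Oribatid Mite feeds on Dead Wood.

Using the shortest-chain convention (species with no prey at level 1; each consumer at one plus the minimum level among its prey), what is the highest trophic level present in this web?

Basal resources (level 1): Dead Wood, Root Exudate.
Following each consumer down to its lowest-level prey: Dead Wood → Millipede → Rove Beetle → Wolf Spider (levels 1 through 4).
All prey of Wolf Spider (Rove Beetle 3) are at level 3 or above, so Wolf Spider is at level 1 + 3 = 4.
Every consumer has at least one prey at level 3 or below, so none exceeds level 4.

4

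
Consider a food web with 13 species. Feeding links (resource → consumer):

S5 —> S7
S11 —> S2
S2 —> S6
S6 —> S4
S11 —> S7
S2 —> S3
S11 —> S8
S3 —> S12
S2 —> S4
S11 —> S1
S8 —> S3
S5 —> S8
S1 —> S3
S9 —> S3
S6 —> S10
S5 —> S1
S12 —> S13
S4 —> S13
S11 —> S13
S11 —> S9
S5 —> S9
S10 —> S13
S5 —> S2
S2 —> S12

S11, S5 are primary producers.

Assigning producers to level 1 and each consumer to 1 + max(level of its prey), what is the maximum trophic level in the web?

Producers (level 1): S11, S5.
S11 → S2 → S6 → S10 → S13 gives S13 level 5.
No species has a prey at level 5, so no species reaches level 6.

5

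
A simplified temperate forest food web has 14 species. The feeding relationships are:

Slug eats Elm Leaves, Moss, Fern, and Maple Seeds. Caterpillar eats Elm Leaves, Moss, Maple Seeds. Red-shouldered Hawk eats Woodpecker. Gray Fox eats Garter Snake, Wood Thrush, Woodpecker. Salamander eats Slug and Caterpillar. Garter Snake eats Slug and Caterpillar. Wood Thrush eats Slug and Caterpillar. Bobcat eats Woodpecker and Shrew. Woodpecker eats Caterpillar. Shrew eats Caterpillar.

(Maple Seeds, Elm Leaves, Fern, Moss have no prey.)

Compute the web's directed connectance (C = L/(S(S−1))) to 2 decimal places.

C = 0.12

The web has S = 14 species and L = 21 feeding links.
C = L / (S(S−1)) = 21 / 182 = 0.1154 ≈ 0.12.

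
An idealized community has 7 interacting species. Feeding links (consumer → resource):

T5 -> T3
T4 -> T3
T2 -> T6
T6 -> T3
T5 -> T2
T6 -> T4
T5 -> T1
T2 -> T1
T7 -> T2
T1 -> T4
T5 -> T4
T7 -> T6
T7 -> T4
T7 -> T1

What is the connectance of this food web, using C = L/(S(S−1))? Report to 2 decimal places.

C = 0.33

The web has S = 7 species and L = 14 feeding links.
C = L / (S(S−1)) = 14 / 42 = 0.3333 ≈ 0.33.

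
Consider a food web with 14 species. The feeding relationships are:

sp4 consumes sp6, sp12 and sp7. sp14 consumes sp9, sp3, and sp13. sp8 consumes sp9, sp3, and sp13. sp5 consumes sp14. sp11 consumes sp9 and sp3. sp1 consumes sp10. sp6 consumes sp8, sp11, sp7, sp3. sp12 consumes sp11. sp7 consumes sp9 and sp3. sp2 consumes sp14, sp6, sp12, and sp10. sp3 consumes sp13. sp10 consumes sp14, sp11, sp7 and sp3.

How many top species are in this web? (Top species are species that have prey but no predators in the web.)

4

Top species (has prey, but nothing eats it): sp5, sp4, sp1, sp2.
Count: 4.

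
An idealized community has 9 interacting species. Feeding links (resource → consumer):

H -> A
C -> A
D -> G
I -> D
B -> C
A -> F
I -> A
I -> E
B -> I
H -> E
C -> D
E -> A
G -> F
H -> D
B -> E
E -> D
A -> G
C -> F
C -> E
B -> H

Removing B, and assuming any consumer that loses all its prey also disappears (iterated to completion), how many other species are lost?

Remove B.
Round 1: I (all prey gone), H (all prey gone), C (all prey gone) → extinct.
Round 2: E (all prey gone) → extinct.
Round 3: A (all prey gone), D (all prey gone) → extinct.
Round 4: G (all prey gone) → extinct.
Round 5: F (all prey gone) → extinct.
No further losses. Total secondary extinctions: 8.

8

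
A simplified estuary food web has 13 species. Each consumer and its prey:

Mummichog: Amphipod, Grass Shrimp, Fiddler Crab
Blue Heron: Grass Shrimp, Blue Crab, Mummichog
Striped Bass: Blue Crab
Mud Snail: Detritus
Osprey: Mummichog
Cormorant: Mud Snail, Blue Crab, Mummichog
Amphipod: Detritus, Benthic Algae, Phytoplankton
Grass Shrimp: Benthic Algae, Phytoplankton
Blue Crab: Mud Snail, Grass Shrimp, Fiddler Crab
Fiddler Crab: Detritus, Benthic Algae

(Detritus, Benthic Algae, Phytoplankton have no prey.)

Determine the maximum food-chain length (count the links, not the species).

3 links

One longest chain: Detritus → Amphipod → Mummichog → Cormorant.
It has 4 species and 3 links.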